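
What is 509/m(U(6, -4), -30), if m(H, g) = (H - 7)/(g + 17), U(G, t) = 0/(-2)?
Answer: 6617/7 ≈ 945.29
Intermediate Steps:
U(G, t) = 0 (U(G, t) = 0*(-½) = 0)
m(H, g) = (-7 + H)/(17 + g)
509/m(U(6, -4), -30) = 509/(((-7 + 0)/(17 - 30))) = 509/((-7/(-13))) = 509/((-1/13*(-7))) = 509/(7/13) = 509*(13/7) = 6617/7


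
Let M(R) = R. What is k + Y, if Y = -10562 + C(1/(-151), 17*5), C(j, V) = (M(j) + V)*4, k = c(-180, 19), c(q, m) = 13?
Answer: -1541563/151 ≈ -10209.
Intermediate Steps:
k = 13
C(j, V) = 4*V + 4*j (C(j, V) = (j + V)*4 = (V + j)*4 = 4*V + 4*j)
Y = -1543526/151 (Y = -10562 + (4*(17*5) + 4/(-151)) = -10562 + (4*85 + 4*(-1/151)) = -10562 + (340 - 4/151) = -10562 + 51336/151 = -1543526/151 ≈ -10222.)
k + Y = 13 - 1543526/151 = -1541563/151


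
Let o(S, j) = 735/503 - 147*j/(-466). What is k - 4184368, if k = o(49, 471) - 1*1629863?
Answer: -1362808949217/234398 ≈ -5.8141e+6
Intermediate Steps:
o(S, j) = 735/503 + 147*j/466 (o(S, j) = 735*(1/503) - 147*j*(-1/466) = 735/503 + 147*j/466)
k = -382001458753/234398 (k = (735/503 + (147/466)*471) - 1*1629863 = (735/503 + 69237/466) - 1629863 = 35168721/234398 - 1629863 = -382001458753/234398 ≈ -1.6297e+6)
k - 4184368 = -382001458753/234398 - 4184368 = -1362808949217/234398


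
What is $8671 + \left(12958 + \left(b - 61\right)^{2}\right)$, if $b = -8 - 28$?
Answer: $31038$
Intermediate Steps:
$b = -36$ ($b = -8 - 28 = -36$)
$8671 + \left(12958 + \left(b - 61\right)^{2}\right) = 8671 + \left(12958 + \left(-36 - 61\right)^{2}\right) = 8671 + \left(12958 + \left(-97\right)^{2}\right) = 8671 + \left(12958 + 9409\right) = 8671 + 22367 = 31038$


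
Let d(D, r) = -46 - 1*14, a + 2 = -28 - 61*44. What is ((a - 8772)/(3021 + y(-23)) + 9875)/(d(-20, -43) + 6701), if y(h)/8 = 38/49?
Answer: 1464225561/985079453 ≈ 1.4864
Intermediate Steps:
a = -2714 (a = -2 + (-28 - 61*44) = -2 + (-28 - 2684) = -2 - 2712 = -2714)
d(D, r) = -60 (d(D, r) = -46 - 14 = -60)
y(h) = 304/49 (y(h) = 8*(38/49) = 304/49)
((a - 8772)/(3021 + y(-23)) + 9875)/(d(-20, -43) + 6701) = ((-2714 - 8772)/(3021 + 304/49) + 9875)/(-60 + 6701) = (-11486/148333/49 + 9875)/6641 = (-11486*49/148333 + 9875)*(1/6641) = (-562814/148333 + 9875)*(1/6641) = (1464225561/148333)*(1/6641) = 1464225561/985079453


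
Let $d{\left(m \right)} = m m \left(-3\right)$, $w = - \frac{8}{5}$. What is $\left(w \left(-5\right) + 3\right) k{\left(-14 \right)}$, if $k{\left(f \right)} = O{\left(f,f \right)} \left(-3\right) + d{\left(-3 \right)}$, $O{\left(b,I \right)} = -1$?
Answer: $-264$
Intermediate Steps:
$w = - \frac{8}{5}$ ($w = \left(-8\right) \frac{1}{5} = - \frac{8}{5} \approx -1.6$)
$d{\left(m \right)} = - 3 m^{2}$ ($d{\left(m \right)} = m^{2} \left(-3\right) = - 3 m^{2}$)
$k{\left(f \right)} = -24$ ($k{\left(f \right)} = \left(-1\right) \left(-3\right) - 3 \left(-3\right)^{2} = 3 - 27 = -24$)
$\left(w \left(-5\right) + 3\right) k{\left(-14 \right)} = \left(\left(- \frac{8}{5}\right) \left(-5\right) + 3\right) \left(-24\right) = \left(8 + 3\right) \left(-24\right) = 11 \left(-24\right) = -264$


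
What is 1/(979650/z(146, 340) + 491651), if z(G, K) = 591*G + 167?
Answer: 86453/42505683553 ≈ 2.0339e-6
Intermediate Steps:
z(G, K) = 167 + 591*G
1/(979650/z(146, 340) + 491651) = 1/(979650/(167 + 591*146) + 491651) = 1/(979650/(167 + 86286) + 491651) = 1/(979650/86453 + 491651) = 1/(42505683553/86453) = 86453/42505683553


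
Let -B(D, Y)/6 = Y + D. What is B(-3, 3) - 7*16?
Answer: -112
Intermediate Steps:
B(D, Y) = -6*D - 6*Y (B(D, Y) = -6*(Y + D) = -6*(D + Y) = -6*D - 6*Y)
B(-3, 3) - 7*16 = (-6*(-3) - 6*3) - 7*16 = (18 - 18) - 112 = 0 - 112 = -112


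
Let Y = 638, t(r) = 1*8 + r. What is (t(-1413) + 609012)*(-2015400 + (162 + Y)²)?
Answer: -835702667800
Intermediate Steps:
t(r) = 8 + r
(t(-1413) + 609012)*(-2015400 + (162 + Y)²) = ((8 - 1413) + 609012)*(-2015400 + (162 + 638)²) = (-1405 + 609012)*(-2015400 + 800²) = 607607*(-2015400 + 640000) = 607607*(-1375400) = -835702667800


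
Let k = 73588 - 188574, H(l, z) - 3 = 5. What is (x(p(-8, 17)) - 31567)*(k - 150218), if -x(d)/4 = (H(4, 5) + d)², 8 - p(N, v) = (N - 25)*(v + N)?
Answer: 112298777372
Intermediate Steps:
H(l, z) = 8 (H(l, z) = 3 + 5 = 8)
p(N, v) = 8 - (-25 + N)*(N + v) (p(N, v) = 8 - (N - 25)*(v + N) = 8 - (-25 + N)*(N + v))
x(d) = -4*(8 + d)²
k = -114986
(x(p(-8, 17)) - 31567)*(k - 150218) = (-4*(8 + (8 - 1*(-8)² + 25*(-8) + 25*17 - 1*(-8)*17))² - 31567)*(-114986 - 150218) = (-4*(8 + (8 - 1*64 - 200 + 425 + 136))² - 31567)*(-265204) = (-4*(8 + (8 - 64 - 200 + 425 + 136))² - 31567)*(-265204) = (-4*(8 + 305)² - 31567)*(-265204) = (-4*313² - 31567)*(-265204) = (-4*97969 - 31567)*(-265204) = (-391876 - 31567)*(-265204) = -423443*(-265204) = 112298777372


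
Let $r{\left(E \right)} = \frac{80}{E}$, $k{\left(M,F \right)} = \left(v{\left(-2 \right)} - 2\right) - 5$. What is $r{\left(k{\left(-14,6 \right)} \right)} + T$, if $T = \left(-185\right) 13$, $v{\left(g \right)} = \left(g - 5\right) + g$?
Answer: $-2410$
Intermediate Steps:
$v{\left(g \right)} = -5 + 2 g$ ($v{\left(g \right)} = \left(-5 + g\right) + g = -5 + 2 g$)
$k{\left(M,F \right)} = -16$ ($k{\left(M,F \right)} = \left(\left(-5 + 2 \left(-2\right)\right) - 2\right) - 5 = \left(\left(-5 - 4\right) - 2\right) - 5 = \left(-9 - 2\right) - 5 = -11 - 5 = -16$)
$T = -2405$
$r{\left(k{\left(-14,6 \right)} \right)} + T = \frac{80}{-16} - 2405 = 80 \left(- \frac{1}{16}\right) - 2405 = -5 - 2405 = -2410$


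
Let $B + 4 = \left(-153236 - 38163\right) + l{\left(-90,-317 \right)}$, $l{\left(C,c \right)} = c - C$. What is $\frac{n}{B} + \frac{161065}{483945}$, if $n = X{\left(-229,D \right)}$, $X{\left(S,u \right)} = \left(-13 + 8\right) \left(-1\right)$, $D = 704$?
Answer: $\frac{1234498649}{3709535214} \approx 0.33279$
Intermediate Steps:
$X{\left(S,u \right)} = 5$ ($X{\left(S,u \right)} = \left(-5\right) \left(-1\right) = 5$)
$n = 5$
$B = -191630$ ($B = -4 - 191626 = -191630$)
$\frac{n}{B} + \frac{161065}{483945} = \frac{5}{-191630} + \frac{161065}{483945} = 5 \left(- \frac{1}{191630}\right) + 161065 \cdot \frac{1}{483945} = - \frac{1}{38326} + \frac{32213}{96789} = \frac{1234498649}{3709535214}$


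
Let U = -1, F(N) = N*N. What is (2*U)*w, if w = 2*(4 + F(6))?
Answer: -160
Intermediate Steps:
F(N) = N²
w = 80 (w = 2*(4 + 6²) = 2*(4 + 36) = 2*40 = 80)
(2*U)*w = (2*(-1))*80 = -2*80 = -160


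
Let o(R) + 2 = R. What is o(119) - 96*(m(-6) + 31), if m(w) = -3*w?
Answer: -4587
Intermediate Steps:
o(R) = -2 + R
o(119) - 96*(m(-6) + 31) = (-2 + 119) - 96*(-3*(-6) + 31) = 117 - 96*(18 + 31) = 117 - 96*49 = 117 - 4704 = -4587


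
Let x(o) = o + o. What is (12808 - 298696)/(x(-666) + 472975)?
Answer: -285888/471643 ≈ -0.60615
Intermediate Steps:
x(o) = 2*o
(12808 - 298696)/(x(-666) + 472975) = (12808 - 298696)/(2*(-666) + 472975) = -285888/(-1332 + 472975) = -285888/471643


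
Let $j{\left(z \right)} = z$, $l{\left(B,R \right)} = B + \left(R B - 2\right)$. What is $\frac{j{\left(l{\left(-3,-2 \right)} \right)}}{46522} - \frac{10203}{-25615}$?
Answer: $\frac{474689581}{1191661030} \approx 0.39834$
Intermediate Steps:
$l{\left(B,R \right)} = -2 + B + B R$ ($l{\left(B,R \right)} = B + \left(B R - 2\right) = B + \left(-2 + B R\right) = -2 + B + B R$)
$\frac{j{\left(l{\left(-3,-2 \right)} \right)}}{46522} - \frac{10203}{-25615} = \frac{-2 - 3 - -6}{46522} - \frac{10203}{-25615} = \left(-2 - 3 + 6\right) \frac{1}{46522} - - \frac{10203}{25615} = 1 \cdot \frac{1}{46522} + \frac{10203}{25615} = \frac{1}{46522} + \frac{10203}{25615} = \frac{474689581}{1191661030}$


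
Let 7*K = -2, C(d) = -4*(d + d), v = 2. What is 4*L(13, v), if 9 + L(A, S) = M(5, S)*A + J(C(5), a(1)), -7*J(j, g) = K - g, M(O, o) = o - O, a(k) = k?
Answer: -9372/49 ≈ -191.27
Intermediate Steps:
C(d) = -8*d
K = -2/7 (K = (⅐)*(-2) = -2/7 ≈ -0.28571)
J(j, g) = 2/49 + g/7 (J(j, g) = -(-2/7 - g)/7 = 2/49 + g/7)
L(A, S) = -432/49 + A*(-5 + S) (L(A, S) = -9 + ((S - 1*5)*A + (2/49 + (⅐)*1)) = -9 + ((S - 5)*A + (2/49 + ⅐)) = -9 + ((-5 + S)*A + 9/49) = -9 + (A*(-5 + S) + 9/49) = -9 + (9/49 + A*(-5 + S)) = -432/49 + A*(-5 + S))
4*L(13, v) = 4*(-432/49 + 13*(-5 + 2)) = 4*(-432/49 + 13*(-3)) = 4*(-432/49 - 39) = 4*(-2343/49) = -9372/49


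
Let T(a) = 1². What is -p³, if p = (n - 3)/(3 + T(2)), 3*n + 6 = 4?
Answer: 1331/1728 ≈ 0.77025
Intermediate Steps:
n = -⅔ (n = -2 + (⅓)*4 = -2 + 4/3 = -⅔ ≈ -0.66667)
T(a) = 1
p = -11/12 (p = (-⅔ - 3)/(3 + 1) = -11/3/4 = -11/3*¼ = -11/12 ≈ -0.91667)
-p³ = -(-11/12)³ = -1*(-1331/1728) = 1331/1728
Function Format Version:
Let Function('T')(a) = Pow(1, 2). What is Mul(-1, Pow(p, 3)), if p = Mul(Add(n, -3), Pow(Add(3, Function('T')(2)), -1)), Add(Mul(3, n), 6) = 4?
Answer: Rational(1331, 1728) ≈ 0.77025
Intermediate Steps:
n = Rational(-2, 3) (n = Add(-2, Mul(Rational(1, 3), 4)) = Add(-2, Rational(4, 3)) = Rational(-2, 3) ≈ -0.66667)
Function('T')(a) = 1
p = Rational(-11, 12) (p = Mul(Add(Rational(-2, 3), -3), Pow(Add(3, 1), -1)) = Mul(Rational(-11, 3), Pow(4, -1)) = Mul(Rational(-11, 3), Rational(1, 4)) = Rational(-11, 12) ≈ -0.91667)
Mul(-1, Pow(p, 3)) = Mul(-1, Pow(Rational(-11, 12), 3)) = Mul(-1, Rational(-1331, 1728)) = Rational(1331, 1728)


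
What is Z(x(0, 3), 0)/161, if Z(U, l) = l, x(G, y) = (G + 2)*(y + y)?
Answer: 0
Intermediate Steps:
x(G, y) = 2*y*(2 + G) (x(G, y) = (2 + G)*(2*y) = 2*y*(2 + G))
Z(x(0, 3), 0)/161 = 0/161 = 0*(1/161) = 0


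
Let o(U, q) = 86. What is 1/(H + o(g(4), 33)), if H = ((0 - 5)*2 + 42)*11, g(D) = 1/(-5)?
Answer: 1/438 ≈ 0.0022831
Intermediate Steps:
g(D) = -1/5
H = 352 (H = (-5*2 + 42)*11 = (-10 + 42)*11 = 32*11 = 352)
1/(H + o(g(4), 33)) = 1/(352 + 86) = 1/438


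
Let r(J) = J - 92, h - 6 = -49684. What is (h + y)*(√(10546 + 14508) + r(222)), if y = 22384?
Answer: -3548220 - 27294*√25054 ≈ -7.8684e+6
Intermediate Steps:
h = -49678 (h = 6 - 49684 = -49678)
r(J) = -92 + J
(h + y)*(√(10546 + 14508) + r(222)) = (-49678 + 22384)*(√(10546 + 14508) + (-92 + 222)) = -27294*(√25054 + 130) = -27294*(130 + √25054) = -3548220 - 27294*√25054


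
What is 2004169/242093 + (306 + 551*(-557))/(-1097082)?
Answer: 2272963690751/265595872626 ≈ 8.5580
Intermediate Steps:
2004169/242093 + (306 + 551*(-557))/(-1097082) = 2004169*(1/242093) + (306 - 306907)*(-1/1097082) = 2004169/242093 - 306601*(-1/1097082) = 2004169/242093 + 306601/1097082 = 2272963690751/265595872626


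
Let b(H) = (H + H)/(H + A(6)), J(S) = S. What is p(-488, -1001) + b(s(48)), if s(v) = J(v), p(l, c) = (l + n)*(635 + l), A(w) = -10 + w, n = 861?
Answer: 603165/11 ≈ 54833.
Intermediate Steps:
p(l, c) = (635 + l)*(861 + l) (p(l, c) = (l + 861)*(635 + l) = (861 + l)*(635 + l) = (635 + l)*(861 + l))
s(v) = v
b(H) = 2*H/(-4 + H) (b(H) = (H + H)/(H + (-10 + 6)) = (2*H)/(H - 4) = (2*H)/(-4 + H) = 2*H/(-4 + H))
p(-488, -1001) + b(s(48)) = (546735 + (-488)² + 1496*(-488)) + 2*48/(-4 + 48) = (546735 + 238144 - 730048) + 2*48/44 = 54831 + 2*48*(1/44) = 54831 + 24/11 = 603165/11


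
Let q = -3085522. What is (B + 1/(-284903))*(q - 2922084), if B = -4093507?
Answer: 7006385064875196132/284903 ≈ 2.4592e+13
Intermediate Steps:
(B + 1/(-284903))*(q - 2922084) = (-4093507 + 1/(-284903))*(-3085522 - 2922084) = (-4093507 - 1/284903)*(-6007606) = -1166252424822/284903*(-6007606) = 7006385064875196132/284903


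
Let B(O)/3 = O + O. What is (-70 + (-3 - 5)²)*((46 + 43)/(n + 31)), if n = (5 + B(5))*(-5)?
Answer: 89/24 ≈ 3.7083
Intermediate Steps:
B(O) = 6*O (B(O) = 3*(O + O) = 3*(2*O) = 6*O)
n = -175 (n = (5 + 6*5)*(-5) = (5 + 30)*(-5) = 35*(-5) = -175)
(-70 + (-3 - 5)²)*((46 + 43)/(n + 31)) = (-70 + (-3 - 5)²)*((46 + 43)/(-175 + 31)) = (-70 + (-8)²)*(89/(-144)) = (-70 + 64)*(89*(-1/144)) = -6*(-89/144) = 89/24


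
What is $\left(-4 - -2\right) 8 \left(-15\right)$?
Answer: $240$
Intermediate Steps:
$\left(-4 - -2\right) 8 \left(-15\right) = \left(-4 + 2\right) 8 \left(-15\right) = \left(-2\right) 8 \left(-15\right) = \left(-16\right) \left(-15\right) = 240$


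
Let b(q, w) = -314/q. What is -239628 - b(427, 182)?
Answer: -102320842/427 ≈ -2.3963e+5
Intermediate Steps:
-239628 - b(427, 182) = -239628 - (-314)/427 = -239628 - 1*(-314/427) = -239628 + 314/427 = -102320842/427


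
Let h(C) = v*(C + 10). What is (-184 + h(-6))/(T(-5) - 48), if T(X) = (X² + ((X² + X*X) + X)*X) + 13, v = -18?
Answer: 256/235 ≈ 1.0894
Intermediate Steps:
T(X) = 13 + X² + X*(X + 2*X²) (T(X) = (X² + ((X² + X²) + X)*X) + 13 = (X² + (2*X² + X)*X) + 13 = (X² + (X + 2*X²)*X) + 13 = (X² + X*(X + 2*X²)) + 13 = 13 + X² + X*(X + 2*X²))
h(C) = -180 - 18*C (h(C) = -18*(C + 10) = -18*(10 + C) = -180 - 18*C)
(-184 + h(-6))/(T(-5) - 48) = (-184 + (-180 - 18*(-6)))/((13 + 2*(-5)² + 2*(-5)³) - 48) = (-184 + (-180 + 108))/((13 + 2*25 + 2*(-125)) - 48) = (-184 - 72)/((13 + 50 - 250) - 48) = -256/(-187 - 48) = -256/(-235) = -256*(-1/235) = 256/235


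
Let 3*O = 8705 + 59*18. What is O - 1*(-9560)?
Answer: 38447/3 ≈ 12816.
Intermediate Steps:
O = 9767/3 (O = (8705 + 59*18)/3 = (8705 + 1062)/3 = (1/3)*9767 = 9767/3 ≈ 3255.7)
O - 1*(-9560) = 9767/3 - 1*(-9560) = 9767/3 + 9560 = 38447/3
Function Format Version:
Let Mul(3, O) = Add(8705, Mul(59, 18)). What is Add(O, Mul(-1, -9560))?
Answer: Rational(38447, 3) ≈ 12816.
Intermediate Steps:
O = Rational(9767, 3) (O = Mul(Rational(1, 3), Add(8705, Mul(59, 18))) = Mul(Rational(1, 3), Add(8705, 1062)) = Mul(Rational(1, 3), 9767) = Rational(9767, 3) ≈ 3255.7)
Add(O, Mul(-1, -9560)) = Add(Rational(9767, 3), Mul(-1, -9560)) = Add(Rational(9767, 3), 9560) = Rational(38447, 3)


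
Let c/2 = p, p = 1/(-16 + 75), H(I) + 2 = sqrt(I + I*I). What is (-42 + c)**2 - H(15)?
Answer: 6137538/3481 - 4*sqrt(15) ≈ 1747.7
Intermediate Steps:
H(I) = -2 + sqrt(I + I**2) (H(I) = -2 + sqrt(I + I*I) = -2 + sqrt(I + I**2))
p = 1/59 ≈ 0.016949
c = 2/59 (c = 2*(1/59) = 2/59 ≈ 0.033898)
(-42 + c)**2 - H(15) = (-42 + 2/59)**2 - (-2 + sqrt(15*(1 + 15))) = (-2476/59)**2 - (-2 + sqrt(15*16)) = 6130576/3481 - (-2 + sqrt(240)) = 6130576/3481 - (-2 + 4*sqrt(15)) = 6130576/3481 + (2 - 4*sqrt(15)) = 6137538/3481 - 4*sqrt(15)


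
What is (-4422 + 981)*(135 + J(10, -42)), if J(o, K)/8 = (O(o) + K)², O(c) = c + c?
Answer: -13788087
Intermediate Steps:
O(c) = 2*c
J(o, K) = 8*(K + 2*o)² (J(o, K) = 8*(2*o + K)² = 8*(K + 2*o)²)
(-4422 + 981)*(135 + J(10, -42)) = (-4422 + 981)*(135 + 8*(-42 + 2*10)²) = -3441*(135 + 8*(-42 + 20)²) = -3441*(135 + 8*(-22)²) = -3441*(135 + 8*484) = -3441*(135 + 3872) = -3441*4007 = -13788087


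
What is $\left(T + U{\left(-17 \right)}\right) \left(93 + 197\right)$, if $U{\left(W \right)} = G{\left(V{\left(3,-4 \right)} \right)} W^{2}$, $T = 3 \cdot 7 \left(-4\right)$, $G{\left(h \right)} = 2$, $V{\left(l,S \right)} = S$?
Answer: $143260$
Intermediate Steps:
$T = -84$ ($T = 21 \left(-4\right) = -84$)
$U{\left(W \right)} = 2 W^{2}$
$\left(T + U{\left(-17 \right)}\right) \left(93 + 197\right) = \left(-84 + 2 \left(-17\right)^{2}\right) \left(93 + 197\right) = \left(-84 + 2 \cdot 289\right) 290 = \left(-84 + 578\right) 290 = 494 \cdot 290 = 143260$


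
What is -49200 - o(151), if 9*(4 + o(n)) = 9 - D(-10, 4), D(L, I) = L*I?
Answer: -442813/9 ≈ -49201.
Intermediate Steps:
D(L, I) = I*L
o(n) = 13/9 (o(n) = -4 + (9 - 4*(-10))/9 = -4 + (9 - 1*(-40))/9 = -4 + (9 + 40)/9 = -4 + (⅑)*49 = -4 + 49/9 = 13/9)
-49200 - o(151) = -49200 - 1*13/9 = -49200 - 13/9 = -442813/9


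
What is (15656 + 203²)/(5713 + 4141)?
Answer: 56865/9854 ≈ 5.7708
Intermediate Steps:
(15656 + 203²)/(5713 + 4141) = (15656 + 41209)/9854 = 56865*(1/9854) = 56865/9854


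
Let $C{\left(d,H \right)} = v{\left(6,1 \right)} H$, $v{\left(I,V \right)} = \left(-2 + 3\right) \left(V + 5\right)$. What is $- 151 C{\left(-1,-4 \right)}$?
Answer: $3624$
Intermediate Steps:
$v{\left(I,V \right)} = 5 + V$ ($v{\left(I,V \right)} = 1 \left(5 + V\right) = 5 + V$)
$C{\left(d,H \right)} = 6 H$ ($C{\left(d,H \right)} = \left(5 + 1\right) H = 6 H$)
$- 151 C{\left(-1,-4 \right)} = - 151 \cdot 6 \left(-4\right) = \left(-151\right) \left(-24\right) = 3624$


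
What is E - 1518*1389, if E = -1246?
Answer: -2109748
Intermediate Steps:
E - 1518*1389 = -1246 - 1518*1389 = -1246 - 2108502 = -2109748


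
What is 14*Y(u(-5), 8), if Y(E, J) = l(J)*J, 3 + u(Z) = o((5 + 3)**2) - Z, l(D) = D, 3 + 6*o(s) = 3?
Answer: 896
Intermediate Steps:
o(s) = 0 (o(s) = -1/2 + (1/6)*3 = -1/2 + 1/2 = 0)
u(Z) = -3 - Z (u(Z) = -3 + (0 - Z) = -3 - Z)
Y(E, J) = J**2 (Y(E, J) = J*J = J**2)
14*Y(u(-5), 8) = 14*8**2 = 14*64 = 896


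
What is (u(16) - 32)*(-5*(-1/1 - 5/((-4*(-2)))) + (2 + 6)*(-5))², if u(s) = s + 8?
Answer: -65025/8 ≈ -8128.1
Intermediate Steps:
u(s) = 8 + s
(u(16) - 32)*(-5*(-1/1 - 5/((-4*(-2)))) + (2 + 6)*(-5))² = ((8 + 16) - 32)*(-5*(-1/1 - 5/((-4*(-2)))) + (2 + 6)*(-5))² = (24 - 32)*(-5*(-1*1 - 5/8) + 8*(-5))² = -8*(-5*(-1 - 5*⅛) - 40)² = -8*(-5*(-1 - 5/8) - 40)² = -8*(-5*(-13/8) - 40)² = -8*(65/8 - 40)² = -8*(-255/8)² = -8*65025/64 = -65025/8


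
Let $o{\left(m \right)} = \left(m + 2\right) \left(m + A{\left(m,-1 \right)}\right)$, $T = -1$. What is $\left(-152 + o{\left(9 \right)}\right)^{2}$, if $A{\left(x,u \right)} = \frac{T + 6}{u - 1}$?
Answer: $\frac{25921}{4} \approx 6480.3$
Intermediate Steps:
$A{\left(x,u \right)} = \frac{5}{-1 + u}$ ($A{\left(x,u \right)} = \frac{-1 + 6}{u - 1} = \frac{5}{-1 + u}$)
$o{\left(m \right)} = \left(2 + m\right) \left(- \frac{5}{2} + m\right)$ ($o{\left(m \right)} = \left(m + 2\right) \left(m + \frac{5}{-1 - 1}\right) = \left(2 + m\right) \left(m + \frac{5}{-2}\right) = \left(2 + m\right) \left(m + 5 \left(- \frac{1}{2}\right)\right) = \left(2 + m\right) \left(m - \frac{5}{2}\right) = \left(2 + m\right) \left(- \frac{5}{2} + m\right)$)
$\left(-152 + o{\left(9 \right)}\right)^{2} = \left(-152 - \left(\frac{19}{2} - 81\right)\right)^{2} = \left(-152 - - \frac{143}{2}\right)^{2} = \left(-152 + \frac{143}{2}\right)^{2} = \left(- \frac{161}{2}\right)^{2} = \frac{25921}{4}$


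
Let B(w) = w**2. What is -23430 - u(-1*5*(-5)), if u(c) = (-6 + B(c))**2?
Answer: -406591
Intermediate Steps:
u(c) = (-6 + c**2)**2
-23430 - u(-1*5*(-5)) = -23430 - (-6 + (-1*5*(-5))**2)**2 = -23430 - (-6 + (-5*(-5))**2)**2 = -23430 - (-6 + 25**2)**2 = -23430 - (-6 + 625)**2 = -23430 - 1*619**2 = -23430 - 1*383161 = -23430 - 383161 = -406591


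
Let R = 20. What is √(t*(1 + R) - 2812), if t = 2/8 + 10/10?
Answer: I*√11143/2 ≈ 52.78*I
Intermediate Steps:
t = 5/4 (t = 2*(⅛) + 10*(⅒) = ¼ + 1 = 5/4 ≈ 1.2500)
√(t*(1 + R) - 2812) = √(5*(1 + 20)/4 - 2812) = √((5/4)*21 - 2812) = √(105/4 - 2812) = √(-11143/4) = I*√11143/2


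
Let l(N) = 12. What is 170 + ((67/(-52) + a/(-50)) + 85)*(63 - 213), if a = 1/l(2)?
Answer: -644097/52 ≈ -12386.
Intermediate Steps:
a = 1/12 ≈ 0.083333
170 + ((67/(-52) + a/(-50)) + 85)*(63 - 213) = 170 + ((67/(-52) + (1/12)/(-50)) + 85)*(63 - 213) = 170 + ((67*(-1/52) + (1/12)*(-1/50)) + 85)*(-150) = 170 + ((-67/52 - 1/600) + 85)*(-150) = 170 + (-10063/7800 + 85)*(-150) = 170 + (652937/7800)*(-150) = 170 - 652937/52 = -644097/52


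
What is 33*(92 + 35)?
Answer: 4191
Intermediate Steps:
33*(92 + 35) = 33*127 = 4191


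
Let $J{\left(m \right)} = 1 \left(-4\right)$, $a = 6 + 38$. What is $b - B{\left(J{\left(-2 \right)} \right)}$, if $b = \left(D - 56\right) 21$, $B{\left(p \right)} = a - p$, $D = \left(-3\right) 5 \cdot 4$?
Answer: $-2484$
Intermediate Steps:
$a = 44$
$D = -60$ ($D = \left(-15\right) 4 = -60$)
$J{\left(m \right)} = -4$
$B{\left(p \right)} = 44 - p$
$b = -2436$ ($b = \left(-60 - 56\right) 21 = \left(-116\right) 21 = -2436$)
$b - B{\left(J{\left(-2 \right)} \right)} = -2436 - \left(44 - -4\right) = -2436 - \left(44 + 4\right) = -2436 - 48 = -2484$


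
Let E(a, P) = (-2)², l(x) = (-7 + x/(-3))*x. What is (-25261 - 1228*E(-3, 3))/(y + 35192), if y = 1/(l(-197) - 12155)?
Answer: -2146416701/2503453301 ≈ -0.85738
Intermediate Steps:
l(x) = x*(-7 - x/3) (l(x) = (-7 + x*(-⅓))*x = (-7 - x/3)*x = x*(-7 - x/3))
E(a, P) = 4
y = -3/71137 (y = 1/(-⅓*(-197)*(21 - 197) - 12155) = 1/(-⅓*(-197)*(-176) - 12155) = 1/(-34672/3 - 12155) = 1/(-71137/3) = -3/71137 ≈ -4.2172e-5)
(-25261 - 1228*E(-3, 3))/(y + 35192) = (-25261 - 1228*4)/(-3/71137 + 35192) = (-25261 - 4912)/(2503453301/71137) = -30173*71137/2503453301 = -2146416701/2503453301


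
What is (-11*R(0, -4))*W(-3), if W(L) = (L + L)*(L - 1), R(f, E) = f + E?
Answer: 1056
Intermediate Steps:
R(f, E) = E + f
W(L) = 2*L*(-1 + L) (W(L) = (2*L)*(-1 + L) = 2*L*(-1 + L))
(-11*R(0, -4))*W(-3) = (-11*(-4 + 0))*(2*(-3)*(-1 - 3)) = (-11*(-4))*(2*(-3)*(-4)) = 44*24 = 1056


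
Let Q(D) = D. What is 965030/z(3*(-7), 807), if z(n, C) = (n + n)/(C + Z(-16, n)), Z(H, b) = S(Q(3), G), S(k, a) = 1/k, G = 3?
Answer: -166950190/9 ≈ -1.8550e+7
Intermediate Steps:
Z(H, b) = 1/3
z(n, C) = 2*n/(1/3 + C) (z(n, C) = (n + n)/(C + 1/3) = (2*n)/(1/3 + C) = 2*n/(1/3 + C))
965030/z(3*(-7), 807) = 965030/((6*(3*(-7))/(1 + 3*807))) = 965030/((6*(-21)/(1 + 2421))) = 965030/((6*(-21)/2422)) = 965030/((6*(-21)*(1/2422))) = 965030/(-9/173) = 965030*(-173/9) = -166950190/9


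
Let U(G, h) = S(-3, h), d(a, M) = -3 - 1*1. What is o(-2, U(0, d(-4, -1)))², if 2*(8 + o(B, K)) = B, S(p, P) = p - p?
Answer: 81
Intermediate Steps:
S(p, P) = 0
d(a, M) = -4 (d(a, M) = -3 - 1 = -4)
U(G, h) = 0
o(B, K) = -8 + B/2
o(-2, U(0, d(-4, -1)))² = (-8 + (½)*(-2))² = (-8 - 1)² = (-9)² = 81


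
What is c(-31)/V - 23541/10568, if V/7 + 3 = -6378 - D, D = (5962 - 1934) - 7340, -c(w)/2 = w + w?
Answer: -16356185/7323624 ≈ -2.2333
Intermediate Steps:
c(w) = -4*w (c(w) = -2*(w + w) = -4*w)
D = -3312 (D = 4028 - 7340 = -3312)
V = -21483 (V = -21 + 7*(-6378 - 1*(-3312)) = -21 + 7*(-6378 + 3312) = -21 + 7*(-3066) = -21 - 21462 = -21483)
c(-31)/V - 23541/10568 = -4*(-31)/(-21483) - 23541/10568 = 124*(-1/21483) - 23541*1/10568 = -4/693 - 23541/10568 = -16356185/7323624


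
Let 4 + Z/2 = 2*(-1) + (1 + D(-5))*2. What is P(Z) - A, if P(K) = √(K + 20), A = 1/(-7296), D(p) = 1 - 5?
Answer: 1/7296 + 2*I ≈ 0.00013706 + 2.0*I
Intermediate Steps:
D(p) = -4
Z = -24 (Z = -8 + 2*(2*(-1) + (1 - 4)*2) = -8 + 2*(-2 - 3*2) = -8 + 2*(-2 - 6) = -8 + 2*(-8) = -8 - 16 = -24)
A = -1/7296 ≈ -0.00013706
P(K) = √(20 + K)
P(Z) - A = √(20 - 24) - 1*(-1/7296) = √(-4) + 1/7296 = 2*I + 1/7296 = 1/7296 + 2*I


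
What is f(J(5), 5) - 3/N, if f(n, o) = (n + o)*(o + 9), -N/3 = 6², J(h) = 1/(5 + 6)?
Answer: 28235/396 ≈ 71.301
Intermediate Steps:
J(h) = 1/11
N = -108 (N = -3*6² = -3*36 = -108)
f(n, o) = (9 + o)*(n + o) (f(n, o) = (n + o)*(9 + o) = (9 + o)*(n + o))
f(J(5), 5) - 3/N = (5² + 9*(1/11) + 9*5 + (1/11)*5) - 3/(-108) = (25 + 9/11 + 45 + 5/11) - 3*(-1/108) = 784/11 + 1/36 = 28235/396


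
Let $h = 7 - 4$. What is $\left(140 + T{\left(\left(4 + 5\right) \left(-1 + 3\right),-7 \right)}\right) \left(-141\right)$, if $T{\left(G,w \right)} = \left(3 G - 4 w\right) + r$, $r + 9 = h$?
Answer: $-30456$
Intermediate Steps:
$h = 3$
$r = -6$ ($r = -9 + 3 = -6$)
$T{\left(G,w \right)} = -6 - 4 w + 3 G$ ($T{\left(G,w \right)} = \left(3 G - 4 w\right) - 6 = \left(- 4 w + 3 G\right) - 6 = -6 - 4 w + 3 G$)
$\left(140 + T{\left(\left(4 + 5\right) \left(-1 + 3\right),-7 \right)}\right) \left(-141\right) = \left(140 - \left(-22 - 3 \left(4 + 5\right) \left(-1 + 3\right)\right)\right) \left(-141\right) = \left(140 + \left(-6 + 28 + 3 \cdot 9 \cdot 2\right)\right) \left(-141\right) = \left(140 + \left(-6 + 28 + 3 \cdot 18\right)\right) \left(-141\right) = \left(140 + \left(-6 + 28 + 54\right)\right) \left(-141\right) = \left(140 + 76\right) \left(-141\right) = 216 \left(-141\right) = -30456$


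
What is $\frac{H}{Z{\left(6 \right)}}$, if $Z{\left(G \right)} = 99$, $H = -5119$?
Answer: $- \frac{5119}{99} \approx -51.707$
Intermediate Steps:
$\frac{H}{Z{\left(6 \right)}} = - \frac{5119}{99}$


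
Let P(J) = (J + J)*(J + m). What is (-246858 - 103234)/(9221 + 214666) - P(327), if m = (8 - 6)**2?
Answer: -48466064530/223887 ≈ -2.1648e+5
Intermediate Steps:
m = 4 (m = 2**2 = 4)
P(J) = 2*J*(4 + J) (P(J) = (J + J)*(J + 4) = (2*J)*(4 + J) = 2*J*(4 + J))
(-246858 - 103234)/(9221 + 214666) - P(327) = (-246858 - 103234)/(9221 + 214666) - 2*327*(4 + 327) = -350092/223887 - 2*327*331 = -350092*1/223887 - 1*216474 = -350092/223887 - 216474 = -48466064530/223887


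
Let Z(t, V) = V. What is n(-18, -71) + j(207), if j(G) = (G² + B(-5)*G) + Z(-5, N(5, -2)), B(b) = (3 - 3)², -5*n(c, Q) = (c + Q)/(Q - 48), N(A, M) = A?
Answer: 25498041/595 ≈ 42854.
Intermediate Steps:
n(c, Q) = -(Q + c)/(5*(-48 + Q)) (n(c, Q) = -(c + Q)/(5*(Q - 48)) = -(Q + c)/(5*(-48 + Q)))
B(b) = 0 (B(b) = 0² = 0)
j(G) = 5 + G² (j(G) = (G² + 0*G) + 5 = (G² + 0) + 5 = G² + 5 = 5 + G²)
n(-18, -71) + j(207) = (-1*(-71) - 1*(-18))/(5*(-48 - 71)) + (5 + 207²) = (⅕)*(71 + 18)/(-119) + (5 + 42849) = (⅕)*(-1/119)*89 + 42854 = -89/595 + 42854 = 25498041/595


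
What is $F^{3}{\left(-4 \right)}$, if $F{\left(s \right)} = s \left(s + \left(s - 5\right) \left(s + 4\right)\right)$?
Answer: $4096$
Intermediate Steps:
$F{\left(s \right)} = s \left(s + \left(-5 + s\right) \left(4 + s\right)\right)$
$F^{3}{\left(-4 \right)} = \left(- 4 \left(-20 + \left(-4\right)^{2}\right)\right)^{3} = \left(- 4 \left(-20 + 16\right)\right)^{3} = \left(\left(-4\right) \left(-4\right)\right)^{3} = 16^{3} = 4096$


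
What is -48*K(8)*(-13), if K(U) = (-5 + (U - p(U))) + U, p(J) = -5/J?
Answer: 7254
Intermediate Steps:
K(U) = -5 + 2*U + 5/U (K(U) = (-5 + (U - (-5)/U)) + U = (-5 + (U + 5/U)) + U = (-5 + U + 5/U) + U = -5 + 2*U + 5/U)
-48*K(8)*(-13) = -48*(-5 + 2*8 + 5/8)*(-13) = -48*(-5 + 16 + 5*(⅛))*(-13) = -48*(-5 + 16 + 5/8)*(-13) = -48*93/8*(-13) = -558*(-13) = 7254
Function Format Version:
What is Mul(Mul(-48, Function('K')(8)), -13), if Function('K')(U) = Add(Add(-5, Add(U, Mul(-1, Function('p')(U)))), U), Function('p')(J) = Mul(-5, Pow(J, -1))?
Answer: 7254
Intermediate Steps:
Function('K')(U) = Add(-5, Mul(2, U), Mul(5, Pow(U, -1))) (Function('K')(U) = Add(Add(-5, Add(U, Mul(-1, Mul(-5, Pow(U, -1))))), U) = Add(Add(-5, Add(U, Mul(5, Pow(U, -1)))), U) = Add(Add(-5, U, Mul(5, Pow(U, -1))), U) = Add(-5, Mul(2, U), Mul(5, Pow(U, -1))))
Mul(Mul(-48, Function('K')(8)), -13) = Mul(Mul(-48, Add(-5, Mul(2, 8), Mul(5, Pow(8, -1)))), -13) = Mul(Mul(-48, Add(-5, 16, Mul(5, Rational(1, 8)))), -13) = Mul(Mul(-48, Add(-5, 16, Rational(5, 8))), -13) = Mul(Mul(-48, Rational(93, 8)), -13) = Mul(-558, -13) = 7254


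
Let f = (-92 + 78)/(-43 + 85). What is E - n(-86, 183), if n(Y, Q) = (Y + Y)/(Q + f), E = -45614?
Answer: -6248989/137 ≈ -45613.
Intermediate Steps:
f = -⅓ (f = -14/42 = -14*1/42 = -⅓ ≈ -0.33333)
n(Y, Q) = 2*Y/(-⅓ + Q) (n(Y, Q) = (Y + Y)/(Q - ⅓) = (2*Y)/(-⅓ + Q) = 2*Y/(-⅓ + Q))
E - n(-86, 183) = -45614 - 6*(-86)/(-1 + 3*183) = -45614 - 6*(-86)/(-1 + 549) = -45614 - 6*(-86)/548 = -45614 - 1*(-129/137) = -45614 + 129/137 = -6248989/137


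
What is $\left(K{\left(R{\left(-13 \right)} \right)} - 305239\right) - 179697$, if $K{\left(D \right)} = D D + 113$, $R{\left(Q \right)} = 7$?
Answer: $-484774$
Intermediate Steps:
$K{\left(D \right)} = 113 + D^{2}$ ($K{\left(D \right)} = D^{2} + 113 = 113 + D^{2}$)
$\left(K{\left(R{\left(-13 \right)} \right)} - 305239\right) - 179697 = \left(\left(113 + 7^{2}\right) - 305239\right) - 179697 = \left(\left(113 + 49\right) - 305239\right) - 179697 = \left(162 - 305239\right) - 179697 = -305077 - 179697 = -484774$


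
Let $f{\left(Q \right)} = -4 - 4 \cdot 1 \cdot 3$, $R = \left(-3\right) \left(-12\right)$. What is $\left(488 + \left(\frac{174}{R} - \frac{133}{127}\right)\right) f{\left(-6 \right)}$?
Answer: $- \frac{2997928}{381} \approx -7868.6$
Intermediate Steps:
$R = 36$
$f{\left(Q \right)} = -16$ ($f{\left(Q \right)} = -4 - 12 = -16$)
$\left(488 + \left(\frac{174}{R} - \frac{133}{127}\right)\right) f{\left(-6 \right)} = \left(488 + \left(\frac{174}{36} - \frac{133}{127}\right)\right) \left(-16\right) = \left(488 + \left(174 \cdot \frac{1}{36} - \frac{133}{127}\right)\right) \left(-16\right) = \left(488 + \left(\frac{29}{6} - \frac{133}{127}\right)\right) \left(-16\right) = \left(488 + \frac{2885}{762}\right) \left(-16\right) = \frac{374741}{762} \left(-16\right) = - \frac{2997928}{381}$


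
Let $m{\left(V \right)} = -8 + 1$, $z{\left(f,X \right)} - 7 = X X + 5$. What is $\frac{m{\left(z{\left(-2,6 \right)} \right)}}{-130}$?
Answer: $\frac{7}{130} \approx 0.053846$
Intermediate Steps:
$z{\left(f,X \right)} = 12 + X^{2}$ ($z{\left(f,X \right)} = 7 + \left(X X + 5\right) = 7 + \left(X^{2} + 5\right) = 7 + \left(5 + X^{2}\right) = 12 + X^{2}$)
$m{\left(V \right)} = -7$
$\frac{m{\left(z{\left(-2,6 \right)} \right)}}{-130} = - \frac{7}{-130} = \left(-7\right) \left(- \frac{1}{130}\right) = \frac{7}{130}$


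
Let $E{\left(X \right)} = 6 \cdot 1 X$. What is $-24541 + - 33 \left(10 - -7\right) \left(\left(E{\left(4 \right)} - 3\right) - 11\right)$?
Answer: $-30151$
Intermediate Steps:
$E{\left(X \right)} = 6 X$
$-24541 + - 33 \left(10 - -7\right) \left(\left(E{\left(4 \right)} - 3\right) - 11\right) = -24541 + - 33 \left(10 - -7\right) \left(\left(6 \cdot 4 - 3\right) - 11\right) = -24541 + - 33 \left(10 + 7\right) \left(\left(24 - 3\right) - 11\right) = -24541 + \left(-33\right) 17 \left(21 - 11\right) = -24541 - 5610 = -30151$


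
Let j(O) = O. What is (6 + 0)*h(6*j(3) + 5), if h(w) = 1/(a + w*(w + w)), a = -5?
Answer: 2/351 ≈ 0.0056980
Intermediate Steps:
h(w) = 1/(-5 + 2*w²) (h(w) = 1/(-5 + w*(w + w)) = 1/(-5 + w*(2*w)) = 1/(-5 + 2*w²))
(6 + 0)*h(6*j(3) + 5) = (6 + 0)/(-5 + 2*(6*3 + 5)²) = 6/(-5 + 2*(18 + 5)²) = 6/(-5 + 2*23²) = 6/(-5 + 2*529) = 6/(-5 + 1058) = 6/1053 = 6*(1/1053) = 2/351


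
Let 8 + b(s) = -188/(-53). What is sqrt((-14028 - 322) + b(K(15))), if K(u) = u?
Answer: I*sqrt(40321658)/53 ≈ 119.81*I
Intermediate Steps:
b(s) = -236/53 (b(s) = -8 - 188/(-53) = -8 - 188*(-1/53) = -8 + 188/53 = -236/53)
sqrt((-14028 - 322) + b(K(15))) = sqrt((-14028 - 322) - 236/53) = sqrt(-14350 - 236/53) = sqrt(-760786/53) = I*sqrt(40321658)/53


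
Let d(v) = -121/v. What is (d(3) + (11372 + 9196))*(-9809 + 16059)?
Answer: 384893750/3 ≈ 1.2830e+8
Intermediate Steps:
(d(3) + (11372 + 9196))*(-9809 + 16059) = (-121/3 + (11372 + 9196))*(-9809 + 16059) = (-121*⅓ + 20568)*6250 = (-121/3 + 20568)*6250 = (61583/3)*6250 = 384893750/3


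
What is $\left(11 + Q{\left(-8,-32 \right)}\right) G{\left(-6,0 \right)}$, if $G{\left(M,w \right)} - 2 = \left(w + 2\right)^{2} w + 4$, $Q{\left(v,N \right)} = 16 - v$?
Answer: $210$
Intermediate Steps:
$G{\left(M,w \right)} = 6 + w \left(2 + w\right)^{2}$ ($G{\left(M,w \right)} = 2 + \left(\left(w + 2\right)^{2} w + 4\right) = 2 + \left(\left(2 + w\right)^{2} w + 4\right) = 2 + \left(w \left(2 + w\right)^{2} + 4\right) = 2 + \left(4 + w \left(2 + w\right)^{2}\right) = 6 + w \left(2 + w\right)^{2}$)
$\left(11 + Q{\left(-8,-32 \right)}\right) G{\left(-6,0 \right)} = \left(11 + \left(16 - -8\right)\right) \left(6 + 0 \left(2 + 0\right)^{2}\right) = \left(11 + \left(16 + 8\right)\right) \left(6 + 0 \cdot 2^{2}\right) = \left(11 + 24\right) \left(6 + 0 \cdot 4\right) = 35 \left(6 + 0\right) = 35 \cdot 6 = 210$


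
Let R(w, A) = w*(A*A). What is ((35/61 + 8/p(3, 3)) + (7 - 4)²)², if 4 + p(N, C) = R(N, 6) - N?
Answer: 3536918784/37957921 ≈ 93.180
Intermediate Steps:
R(w, A) = w*A²
p(N, C) = -4 + 35*N (p(N, C) = -4 + (N*6² - N) = -4 + (N*36 - N) = -4 + (36*N - N) = -4 + 35*N)
((35/61 + 8/p(3, 3)) + (7 - 4)²)² = ((35/61 + 8/(-4 + 35*3)) + (7 - 4)²)² = ((35*(1/61) + 8/(-4 + 105)) + 3²)² = ((35/61 + 8/101) + 9)² = (4023/6161 + 9)² = (59472/6161)² = 3536918784/37957921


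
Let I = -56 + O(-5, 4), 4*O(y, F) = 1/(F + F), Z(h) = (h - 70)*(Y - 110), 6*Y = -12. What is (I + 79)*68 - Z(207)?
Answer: 135281/8 ≈ 16910.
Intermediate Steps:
Y = -2 (Y = (1/6)*(-12) = -2)
Z(h) = 7840 - 112*h (Z(h) = (h - 70)*(-2 - 110) = (-70 + h)*(-112) = 7840 - 112*h)
O(y, F) = 1/(8*F) (O(y, F) = 1/(4*(F + F)) = 1/(4*((2*F))) = (1/(2*F))/4 = 1/(8*F))
I = -1791/32 (I = -56 + (1/8)/4 = -56 + (1/8)*(1/4) = -56 + 1/32 = -1791/32 ≈ -55.969)
(I + 79)*68 - Z(207) = (-1791/32 + 79)*68 - (7840 - 112*207) = (737/32)*68 - (7840 - 23184) = 12529/8 - 1*(-15344) = 12529/8 + 15344 = 135281/8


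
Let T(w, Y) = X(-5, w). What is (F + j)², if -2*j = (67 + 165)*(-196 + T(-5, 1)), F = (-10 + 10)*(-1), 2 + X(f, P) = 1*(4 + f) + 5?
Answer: 506430016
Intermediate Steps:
X(f, P) = 7 + f (X(f, P) = -2 + (1*(4 + f) + 5) = -2 + ((4 + f) + 5) = -2 + (9 + f) = 7 + f)
F = 0 (F = 0*(-1) = 0)
T(w, Y) = 2 (T(w, Y) = 7 - 5 = 2)
j = 22504 (j = -(67 + 165)*(-196 + 2)/2 = -116*(-194) = -½*(-45008) = 22504)
(F + j)² = (0 + 22504)² = 22504² = 506430016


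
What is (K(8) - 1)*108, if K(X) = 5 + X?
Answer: 1296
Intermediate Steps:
(K(8) - 1)*108 = ((5 + 8) - 1)*108 = (13 - 1)*108 = 12*108 = 1296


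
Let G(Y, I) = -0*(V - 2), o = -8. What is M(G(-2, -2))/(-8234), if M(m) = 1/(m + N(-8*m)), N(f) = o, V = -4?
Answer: 1/65872 ≈ 1.5181e-5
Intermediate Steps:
N(f) = -8
G(Y, I) = 0 (G(Y, I) = -0*(-4 - 2) = -0*(-6) = -1*0 = 0)
M(m) = 1/(-8 + m) (M(m) = 1/(m - 8) = 1/(-8 + m))
M(G(-2, -2))/(-8234) = 1/((-8 + 0)*(-8234)) = -1/8234/(-8) = -⅛*(-1/8234) = 1/65872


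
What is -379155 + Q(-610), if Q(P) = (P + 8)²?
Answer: -16751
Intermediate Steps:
Q(P) = (8 + P)²
-379155 + Q(-610) = -379155 + (8 - 610)² = -379155 + (-602)² = -379155 + 362404 = -16751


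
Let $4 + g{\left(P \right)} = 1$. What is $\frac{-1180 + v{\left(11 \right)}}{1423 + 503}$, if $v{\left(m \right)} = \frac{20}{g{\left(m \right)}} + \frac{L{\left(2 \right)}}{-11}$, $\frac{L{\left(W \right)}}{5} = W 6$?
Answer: $- \frac{19670}{31779} \approx -0.61896$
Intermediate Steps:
$g{\left(P \right)} = -3$ ($g{\left(P \right)} = -4 + 1 = -3$)
$L{\left(W \right)} = 30 W$ ($L{\left(W \right)} = 5 W 6 = 5 \cdot 6 W = 30 W$)
$v{\left(m \right)} = - \frac{400}{33}$ ($v{\left(m \right)} = \frac{20}{-3} + \frac{30 \cdot 2}{-11} = 20 \left(- \frac{1}{3}\right) + 60 \left(- \frac{1}{11}\right) = - \frac{20}{3} - \frac{60}{11} = - \frac{400}{33}$)
$\frac{-1180 + v{\left(11 \right)}}{1423 + 503} = \frac{-1180 - \frac{400}{33}}{1423 + 503} = - \frac{39340}{33 \cdot 1926} = \left(- \frac{39340}{33}\right) \frac{1}{1926} = - \frac{19670}{31779}$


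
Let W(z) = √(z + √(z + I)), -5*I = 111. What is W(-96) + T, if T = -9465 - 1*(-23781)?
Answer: 14316 + √(-2400 + 5*I*√2955)/5 ≈ 14317.0 + 9.8136*I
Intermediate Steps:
I = -111/5 (I = -⅕*111 = -111/5 ≈ -22.200)
T = 14316 (T = -9465 + 23781 = 14316)
W(z) = √(z + √(-111/5 + z)) (W(z) = √(z + √(z - 111/5)) = √(z + √(-111/5 + z)))
W(-96) + T = √(-96 + √(-111/5 - 96)) + 14316 = √(-96 + √(-591/5)) + 14316 = √(-96 + I*√2955/5) + 14316 = 14316 + √(-96 + I*√2955/5)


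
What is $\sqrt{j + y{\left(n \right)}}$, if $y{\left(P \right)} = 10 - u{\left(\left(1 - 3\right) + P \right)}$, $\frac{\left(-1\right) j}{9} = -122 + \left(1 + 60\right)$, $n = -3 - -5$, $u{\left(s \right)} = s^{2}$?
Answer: $\sqrt{559} \approx 23.643$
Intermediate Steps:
$n = 2$ ($n = -3 + 5 = 2$)
$j = 549$ ($j = - 9 \left(-122 + \left(1 + 60\right)\right) = - 9 \left(-122 + 61\right) = \left(-9\right) \left(-61\right) = 549$)
$y{\left(P \right)} = 10 - \left(-2 + P\right)^{2}$ ($y{\left(P \right)} = 10 - \left(\left(1 - 3\right) + P\right)^{2} = 10 - \left(-2 + P\right)^{2}$)
$\sqrt{j + y{\left(n \right)}} = \sqrt{549 + \left(10 - \left(-2 + 2\right)^{2}\right)} = \sqrt{549 + \left(10 - 0^{2}\right)} = \sqrt{549 + \left(10 - 0\right)} = \sqrt{549 + \left(10 + 0\right)} = \sqrt{549 + 10} = \sqrt{559}$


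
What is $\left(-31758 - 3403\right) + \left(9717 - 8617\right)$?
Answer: $-34061$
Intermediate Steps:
$\left(-31758 - 3403\right) + \left(9717 - 8617\right) = -35161 + 1100 = -34061$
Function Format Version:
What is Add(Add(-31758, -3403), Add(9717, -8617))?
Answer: -34061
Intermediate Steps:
Add(Add(-31758, -3403), Add(9717, -8617)) = Add(-35161, 1100) = -34061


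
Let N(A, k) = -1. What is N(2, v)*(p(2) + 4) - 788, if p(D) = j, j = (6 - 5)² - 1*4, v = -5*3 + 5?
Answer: -789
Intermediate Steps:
v = -10 (v = -15 + 5 = -10)
j = -3 (j = 1² - 4 = 1 - 4 = -3)
p(D) = -3
N(2, v)*(p(2) + 4) - 788 = -(-3 + 4) - 788 = -1*1 - 788 = -1 - 788 = -789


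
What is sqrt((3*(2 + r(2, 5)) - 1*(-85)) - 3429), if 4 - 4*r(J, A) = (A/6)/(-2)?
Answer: I*sqrt(53355)/4 ≈ 57.747*I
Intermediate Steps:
r(J, A) = 1 + A/48 (r(J, A) = 1 - A/6/(4*(-2)) = 1 - A*(1/6)*(-1)/(4*2) = 1 - A/6*(-1)/(4*2) = 1 - (-1)*A/48 = 1 + A/48)
sqrt((3*(2 + r(2, 5)) - 1*(-85)) - 3429) = sqrt((3*(2 + (1 + (1/48)*5)) - 1*(-85)) - 3429) = sqrt((3*(2 + (1 + 5/48)) + 85) - 3429) = sqrt((3*(2 + 53/48) + 85) - 3429) = sqrt((3*(149/48) + 85) - 3429) = sqrt((149/16 + 85) - 3429) = sqrt(1509/16 - 3429) = sqrt(-53355/16) = I*sqrt(53355)/4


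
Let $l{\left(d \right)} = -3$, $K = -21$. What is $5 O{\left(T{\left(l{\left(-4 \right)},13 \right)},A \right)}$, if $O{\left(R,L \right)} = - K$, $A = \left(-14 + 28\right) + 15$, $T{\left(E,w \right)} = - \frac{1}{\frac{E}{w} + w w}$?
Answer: $105$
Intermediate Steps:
$T{\left(E,w \right)} = - \frac{1}{w^{2} + \frac{E}{w}}$ ($T{\left(E,w \right)} = - \frac{1}{\frac{E}{w} + w^{2}} = - \frac{1}{w^{2} + \frac{E}{w}}$)
$A = 29$ ($A = 14 + 15 = 29$)
$O{\left(R,L \right)} = 21$ ($O{\left(R,L \right)} = \left(-1\right) \left(-21\right) = 21$)
$5 O{\left(T{\left(l{\left(-4 \right)},13 \right)},A \right)} = 5 \cdot 21 = 105$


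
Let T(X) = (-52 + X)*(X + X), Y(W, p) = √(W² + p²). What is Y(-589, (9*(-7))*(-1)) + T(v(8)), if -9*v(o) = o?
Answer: 7616/81 + √350890 ≈ 686.38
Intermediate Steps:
v(o) = -o/9
T(X) = 2*X*(-52 + X) (T(X) = (-52 + X)*(2*X) = 2*X*(-52 + X))
Y(-589, (9*(-7))*(-1)) + T(v(8)) = √((-589)² + ((9*(-7))*(-1))²) + 2*(-⅑*8)*(-52 - ⅑*8) = √(346921 + (-63*(-1))²) + 2*(-8/9)*(-52 - 8/9) = √(346921 + 63²) + 2*(-8/9)*(-476/9) = √(346921 + 3969) + 7616/81 = √350890 + 7616/81 = 7616/81 + √350890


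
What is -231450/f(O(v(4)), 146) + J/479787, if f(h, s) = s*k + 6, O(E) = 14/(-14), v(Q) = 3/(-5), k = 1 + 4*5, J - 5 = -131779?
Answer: -18575251813/245650944 ≈ -75.616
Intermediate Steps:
J = -131774 (J = 5 - 131779 = -131774)
k = 21 (k = 1 + 20 = 21)
v(Q) = -3/5 (v(Q) = 3*(-1/5) = -3/5)
O(E) = -1 (O(E) = 14*(-1/14) = -1)
f(h, s) = 6 + 21*s (f(h, s) = s*21 + 6 = 21*s + 6 = 6 + 21*s)
-231450/f(O(v(4)), 146) + J/479787 = -231450/(6 + 21*146) - 131774/479787 = -231450/(6 + 3066) - 131774*1/479787 = -231450/3072 - 131774/479787 = -231450*1/3072 - 131774/479787 = -38575/512 - 131774/479787 = -18575251813/245650944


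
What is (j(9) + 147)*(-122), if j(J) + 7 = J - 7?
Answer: -17324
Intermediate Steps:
j(J) = -14 + J (j(J) = -7 + (J - 7) = -7 + (-7 + J) = -14 + J)
(j(9) + 147)*(-122) = ((-14 + 9) + 147)*(-122) = (-5 + 147)*(-122) = 142*(-122) = -17324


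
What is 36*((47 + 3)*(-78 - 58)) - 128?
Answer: -244928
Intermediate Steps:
36*((47 + 3)*(-78 - 58)) - 128 = 36*(50*(-136)) - 128 = 36*(-6800) - 128 = -244800 - 128 = -244928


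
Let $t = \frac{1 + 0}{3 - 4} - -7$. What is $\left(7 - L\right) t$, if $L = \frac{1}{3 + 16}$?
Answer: $\frac{792}{19} \approx 41.684$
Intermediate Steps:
$L = \frac{1}{19} \approx 0.052632$
$t = 6$ ($t = 1 \frac{1}{-1} + 7 = 1 \left(-1\right) + 7 = -1 + 7 = 6$)
$\left(7 - L\right) t = \left(7 - \frac{1}{19}\right) 6 = \frac{132}{19} \cdot 6 = \frac{792}{19}$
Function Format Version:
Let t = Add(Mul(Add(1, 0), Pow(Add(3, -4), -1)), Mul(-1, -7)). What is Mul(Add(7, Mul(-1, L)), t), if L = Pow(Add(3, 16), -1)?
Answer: Rational(792, 19) ≈ 41.684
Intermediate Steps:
L = Rational(1, 19) (L = Pow(19, -1) = Rational(1, 19) ≈ 0.052632)
t = 6 (t = Add(Mul(1, Pow(-1, -1)), 7) = Add(Mul(1, -1), 7) = Add(-1, 7) = 6)
Mul(Add(7, Mul(-1, L)), t) = Mul(Add(7, Mul(-1, Rational(1, 19))), 6) = Mul(Add(7, Rational(-1, 19)), 6) = Mul(Rational(132, 19), 6) = Rational(792, 19)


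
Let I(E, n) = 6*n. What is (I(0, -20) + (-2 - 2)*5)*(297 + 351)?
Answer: -90720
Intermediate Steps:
(I(0, -20) + (-2 - 2)*5)*(297 + 351) = (6*(-20) + (-2 - 2)*5)*(297 + 351) = (-120 - 4*5)*648 = (-120 - 20)*648 = -140*648 = -90720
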